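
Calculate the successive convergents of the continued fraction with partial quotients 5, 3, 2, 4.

5/1, 16/3, 37/7, 164/31

Using the convergent recurrence p_i = a_i*p_{i-1} + p_{i-2}, q_i = a_i*q_{i-1} + q_{i-2} with p_{-2}=0, p_{-1}=1, q_{-2}=1, q_{-1}=0:
  i=0: a_0=5, p_0 = 5*1 + 0 = 5, q_0 = 5*0 + 1 = 1.
  i=1: a_1=3, p_1 = 3*5 + 1 = 16, q_1 = 3*1 + 0 = 3.
  i=2: a_2=2, p_2 = 2*16 + 5 = 37, q_2 = 2*3 + 1 = 7.
  i=3: a_3=4, p_3 = 4*37 + 16 = 164, q_3 = 4*7 + 3 = 31.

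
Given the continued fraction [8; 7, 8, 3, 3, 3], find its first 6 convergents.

Using the convergent recurrence p_i = a_i*p_{i-1} + p_{i-2}, q_i = a_i*q_{i-1} + q_{i-2} with p_{-2}=0, p_{-1}=1, q_{-2}=1, q_{-1}=0:
  i=0: a_0=8, p_0 = 8*1 + 0 = 8, q_0 = 8*0 + 1 = 1.
  i=1: a_1=7, p_1 = 7*8 + 1 = 57, q_1 = 7*1 + 0 = 7.
  i=2: a_2=8, p_2 = 8*57 + 8 = 464, q_2 = 8*7 + 1 = 57.
  i=3: a_3=3, p_3 = 3*464 + 57 = 1449, q_3 = 3*57 + 7 = 178.
  i=4: a_4=3, p_4 = 3*1449 + 464 = 4811, q_4 = 3*178 + 57 = 591.
  i=5: a_5=3, p_5 = 3*4811 + 1449 = 15882, q_5 = 3*591 + 178 = 1951.

8/1, 57/7, 464/57, 1449/178, 4811/591, 15882/1951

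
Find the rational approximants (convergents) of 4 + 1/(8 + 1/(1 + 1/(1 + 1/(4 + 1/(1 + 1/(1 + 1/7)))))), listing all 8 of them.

Using the convergent recurrence p_i = a_i*p_{i-1} + p_{i-2}, q_i = a_i*q_{i-1} + q_{i-2} with p_{-2}=0, p_{-1}=1, q_{-2}=1, q_{-1}=0:
  i=0: a_0=4, p_0 = 4*1 + 0 = 4, q_0 = 4*0 + 1 = 1.
  i=1: a_1=8, p_1 = 8*4 + 1 = 33, q_1 = 8*1 + 0 = 8.
  i=2: a_2=1, p_2 = 1*33 + 4 = 37, q_2 = 1*8 + 1 = 9.
  i=3: a_3=1, p_3 = 1*37 + 33 = 70, q_3 = 1*9 + 8 = 17.
  i=4: a_4=4, p_4 = 4*70 + 37 = 317, q_4 = 4*17 + 9 = 77.
  i=5: a_5=1, p_5 = 1*317 + 70 = 387, q_5 = 1*77 + 17 = 94.
  i=6: a_6=1, p_6 = 1*387 + 317 = 704, q_6 = 1*94 + 77 = 171.
  i=7: a_7=7, p_7 = 7*704 + 387 = 5315, q_7 = 7*171 + 94 = 1291.

4/1, 33/8, 37/9, 70/17, 317/77, 387/94, 704/171, 5315/1291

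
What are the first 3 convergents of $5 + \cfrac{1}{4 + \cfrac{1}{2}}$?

Using the convergent recurrence p_i = a_i*p_{i-1} + p_{i-2}, q_i = a_i*q_{i-1} + q_{i-2} with p_{-2}=0, p_{-1}=1, q_{-2}=1, q_{-1}=0:
  i=0: a_0=5, p_0 = 5*1 + 0 = 5, q_0 = 5*0 + 1 = 1.
  i=1: a_1=4, p_1 = 4*5 + 1 = 21, q_1 = 4*1 + 0 = 4.
  i=2: a_2=2, p_2 = 2*21 + 5 = 47, q_2 = 2*4 + 1 = 9.

5/1, 21/4, 47/9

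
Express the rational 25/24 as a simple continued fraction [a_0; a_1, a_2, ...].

[1; 24]

Run the Euclidean algorithm on 25 and 24; the successive quotients are the partial quotients a_0, a_1, ... (each step inverts the fractional part left over by the previous one):
  25 = 1*24 + 1, so a_0 = 1.
  24 = 24*1 + 0, so a_1 = 24.
The remainder reaches 0 after 2 divisions, so the expansion has 2 partial quotients, read off in order.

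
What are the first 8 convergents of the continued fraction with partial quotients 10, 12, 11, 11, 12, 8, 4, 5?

10/1, 121/12, 1341/133, 14872/1475, 179805/17833, 1453312/144139, 5993053/594389, 31418577/3116084

Using the convergent recurrence p_i = a_i*p_{i-1} + p_{i-2}, q_i = a_i*q_{i-1} + q_{i-2} with p_{-2}=0, p_{-1}=1, q_{-2}=1, q_{-1}=0:
  i=0: a_0=10, p_0 = 10*1 + 0 = 10, q_0 = 10*0 + 1 = 1.
  i=1: a_1=12, p_1 = 12*10 + 1 = 121, q_1 = 12*1 + 0 = 12.
  i=2: a_2=11, p_2 = 11*121 + 10 = 1341, q_2 = 11*12 + 1 = 133.
  i=3: a_3=11, p_3 = 11*1341 + 121 = 14872, q_3 = 11*133 + 12 = 1475.
  i=4: a_4=12, p_4 = 12*14872 + 1341 = 179805, q_4 = 12*1475 + 133 = 17833.
  i=5: a_5=8, p_5 = 8*179805 + 14872 = 1453312, q_5 = 8*17833 + 1475 = 144139.
  i=6: a_6=4, p_6 = 4*1453312 + 179805 = 5993053, q_6 = 4*144139 + 17833 = 594389.
  i=7: a_7=5, p_7 = 5*5993053 + 1453312 = 31418577, q_7 = 5*594389 + 144139 = 3116084.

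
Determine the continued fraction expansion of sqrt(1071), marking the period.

[32; (1, 2, 1, 1, 1, 6, 1, 1, 1, 2, 1, 64)]

Write x_i = (sqrt(1071) + m_i)/d_i with (m_0, d_0) = (0, 1). a_0 = floor(sqrt(1071)) = 32, since 32^2 = 1024 <= 1071 < 1089 = 33^2.
Iterate m_{i+1} = d_i*a_i - m_i, d_{i+1} = (1071 - m_{i+1}^2)/d_i, a_{i+1} = floor((a_0 + m_{i+1})/d_{i+1}):
  m_1 = 1*32 - 0 = 32, d_1 = (1071 - 32^2)/1 = 47/1 = 47, a_1 = floor((32 + 32)/47) = 1.
  m_2 = 47*1 - 32 = 15, d_2 = (1071 - 15^2)/47 = 846/47 = 18, a_2 = floor((32 + 15)/18) = 2.
  m_3 = 18*2 - 15 = 21, d_3 = (1071 - 21^2)/18 = 630/18 = 35, a_3 = floor((32 + 21)/35) = 1.
  m_4 = 35*1 - 21 = 14, d_4 = (1071 - 14^2)/35 = 875/35 = 25, a_4 = floor((32 + 14)/25) = 1.
  m_5 = 25*1 - 14 = 11, d_5 = (1071 - 11^2)/25 = 950/25 = 38, a_5 = floor((32 + 11)/38) = 1.
  m_6 = 38*1 - 11 = 27, d_6 = (1071 - 27^2)/38 = 342/38 = 9, a_6 = floor((32 + 27)/9) = 6.
  m_7 = 9*6 - 27 = 27, d_7 = (1071 - 27^2)/9 = 342/9 = 38, a_7 = floor((32 + 27)/38) = 1.
  m_8 = 38*1 - 27 = 11, d_8 = (1071 - 11^2)/38 = 950/38 = 25, a_8 = floor((32 + 11)/25) = 1.
  m_9 = 25*1 - 11 = 14, d_9 = (1071 - 14^2)/25 = 875/25 = 35, a_9 = floor((32 + 14)/35) = 1.
  m_10 = 35*1 - 14 = 21, d_10 = (1071 - 21^2)/35 = 630/35 = 18, a_10 = floor((32 + 21)/18) = 2.
  m_11 = 18*2 - 21 = 15, d_11 = (1071 - 15^2)/18 = 846/18 = 47, a_11 = floor((32 + 15)/47) = 1.
  m_12 = 47*1 - 15 = 32, d_12 = (1071 - 32^2)/47 = 47/47 = 1, a_12 = floor((32 + 32)/1) = 64.
  m_13 = 1*64 - 32 = 32, d_13 = (1071 - 32^2)/1 = 47/1 = 47: (m_13, d_13) = (m_1, d_1) = (32, 47), so from here the quotients repeat a_1, ..., a_12; the period length is 12.
Hence the expansion of sqrt(1071) is a_0 = 32 followed by the repeating block 1, 2, 1, 1, 1, 6, 1, 1, 1, 2, 1, 64 (period 12).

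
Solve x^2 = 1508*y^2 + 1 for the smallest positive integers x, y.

(x, y) = (233, 6)

First expand sqrt(1508) as a continued fraction. With x_i = (sqrt(1508) + m_i)/d_i and (m_0, d_0) = (0, 1): a_0 = floor(sqrt(1508)) = 38, since 38^2 = 1444 <= 1508 < 1521 = 39^2.
Iterate m_{i+1} = d_i*a_i - m_i, d_{i+1} = (1508 - m_{i+1}^2)/d_i, a_{i+1} = floor((a_0 + m_{i+1})/d_{i+1}):
  m_1 = 1*38 - 0 = 38, d_1 = (1508 - 38^2)/1 = 64/1 = 64, a_1 = floor((38 + 38)/64) = 1.
  m_2 = 64*1 - 38 = 26, d_2 = (1508 - 26^2)/64 = 832/64 = 13, a_2 = floor((38 + 26)/13) = 4.
  m_3 = 13*4 - 26 = 26, d_3 = (1508 - 26^2)/13 = 832/13 = 64, a_3 = floor((38 + 26)/64) = 1.
  m_4 = 64*1 - 26 = 38, d_4 = (1508 - 38^2)/64 = 64/64 = 1, a_4 = floor((38 + 38)/1) = 76.
  m_5 = 1*76 - 38 = 38, d_5 = (1508 - 38^2)/1 = 64/1 = 64: (m_5, d_5) = (m_1, d_1) = (38, 64), so from here the quotients repeat a_1, ..., a_4; the period length is 4.
So sqrt(1508) = [38; (1, 4, 1, 76)] with period length k = 4.
k is even, so the fundamental solution of x^2 - 1508y^2 = 1 is (p_{k-1}, q_{k-1}) = (p_3, q_3); compute convergents through index 3.
Convergents (p_i = a_i*p_{i-1} + p_{i-2}, q_i = a_i*q_{i-1} + q_{i-2} with p_{-2}=0, p_{-1}=1, q_{-2}=1, q_{-1}=0):
  i=0: a_0=38, p_0 = 38*1 + 0 = 38, q_0 = 38*0 + 1 = 1.
  i=1: a_1=1, p_1 = 1*38 + 1 = 39, q_1 = 1*1 + 0 = 1.
  i=2: a_2=4, p_2 = 4*39 + 38 = 194, q_2 = 4*1 + 1 = 5.
  i=3: a_3=1, p_3 = 1*194 + 39 = 233, q_3 = 1*5 + 1 = 6.
Check: 233^2 - 1508*6^2 = 54289 - 54288 = 1, so (x, y) = (233, 6) solves the equation, and by the theorem it is the least positive solution.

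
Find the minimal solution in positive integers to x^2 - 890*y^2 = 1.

First expand sqrt(890) as a continued fraction. With x_i = (sqrt(890) + m_i)/d_i and (m_0, d_0) = (0, 1): a_0 = floor(sqrt(890)) = 29, since 29^2 = 841 <= 890 < 900 = 30^2.
Iterate m_{i+1} = d_i*a_i - m_i, d_{i+1} = (890 - m_{i+1}^2)/d_i, a_{i+1} = floor((a_0 + m_{i+1})/d_{i+1}):
  m_1 = 1*29 - 0 = 29, d_1 = (890 - 29^2)/1 = 49/1 = 49, a_1 = floor((29 + 29)/49) = 1.
  m_2 = 49*1 - 29 = 20, d_2 = (890 - 20^2)/49 = 490/49 = 10, a_2 = floor((29 + 20)/10) = 4.
  m_3 = 10*4 - 20 = 20, d_3 = (890 - 20^2)/10 = 490/10 = 49, a_3 = floor((29 + 20)/49) = 1.
  m_4 = 49*1 - 20 = 29, d_4 = (890 - 29^2)/49 = 49/49 = 1, a_4 = floor((29 + 29)/1) = 58.
  m_5 = 1*58 - 29 = 29, d_5 = (890 - 29^2)/1 = 49/1 = 49: (m_5, d_5) = (m_1, d_1) = (29, 49), so from here the quotients repeat a_1, ..., a_4; the period length is 4.
So sqrt(890) = [29; (1, 4, 1, 58)] with period length k = 4.
k is even, so the fundamental solution of x^2 - 890y^2 = 1 is (p_{k-1}, q_{k-1}) = (p_3, q_3); compute convergents through index 3.
Convergents (p_i = a_i*p_{i-1} + p_{i-2}, q_i = a_i*q_{i-1} + q_{i-2} with p_{-2}=0, p_{-1}=1, q_{-2}=1, q_{-1}=0):
  i=0: a_0=29, p_0 = 29*1 + 0 = 29, q_0 = 29*0 + 1 = 1.
  i=1: a_1=1, p_1 = 1*29 + 1 = 30, q_1 = 1*1 + 0 = 1.
  i=2: a_2=4, p_2 = 4*30 + 29 = 149, q_2 = 4*1 + 1 = 5.
  i=3: a_3=1, p_3 = 1*149 + 30 = 179, q_3 = 1*5 + 1 = 6.
Check: 179^2 - 890*6^2 = 32041 - 32040 = 1, so (x, y) = (179, 6) solves the equation, and by the theorem it is the least positive solution.

(x, y) = (179, 6)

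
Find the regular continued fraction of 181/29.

[6; 4, 7]

Run the Euclidean algorithm on 181 and 29; the successive quotients are the partial quotients a_0, a_1, ... (each step inverts the fractional part left over by the previous one):
  181 = 6*29 + 7, so a_0 = 6.
  29 = 4*7 + 1, so a_1 = 4.
  7 = 7*1 + 0, so a_2 = 7.
The remainder reaches 0 after 3 divisions, so the expansion has 3 partial quotients, read off in order.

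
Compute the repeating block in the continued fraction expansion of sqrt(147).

Write x_i = (sqrt(147) + m_i)/d_i with (m_0, d_0) = (0, 1). a_0 = floor(sqrt(147)) = 12, since 12^2 = 144 <= 147 < 169 = 13^2.
Iterate m_{i+1} = d_i*a_i - m_i, d_{i+1} = (147 - m_{i+1}^2)/d_i, a_{i+1} = floor((a_0 + m_{i+1})/d_{i+1}):
  m_1 = 1*12 - 0 = 12, d_1 = (147 - 12^2)/1 = 3/1 = 3, a_1 = floor((12 + 12)/3) = 8.
  m_2 = 3*8 - 12 = 12, d_2 = (147 - 12^2)/3 = 3/3 = 1, a_2 = floor((12 + 12)/1) = 24.
  m_3 = 1*24 - 12 = 12, d_3 = (147 - 12^2)/1 = 3/1 = 3: (m_3, d_3) = (m_1, d_1) = (12, 3), so from here the quotients repeat a_1, a_2; the period length is 2.
Hence the expansion of sqrt(147) is a_0 = 12 followed by the repeating block 8, 24 (period 2).

[12; (8, 24)]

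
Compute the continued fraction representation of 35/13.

Run the Euclidean algorithm on 35 and 13; the successive quotients are the partial quotients a_0, a_1, ... (each step inverts the fractional part left over by the previous one):
  35 = 2*13 + 9, so a_0 = 2.
  13 = 1*9 + 4, so a_1 = 1.
  9 = 2*4 + 1, so a_2 = 2.
  4 = 4*1 + 0, so a_3 = 4.
The remainder reaches 0 after 4 divisions, so the expansion has 4 partial quotients, read off in order.

[2; 1, 2, 4]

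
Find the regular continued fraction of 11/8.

[1; 2, 1, 2]

Run the Euclidean algorithm on 11 and 8; the successive quotients are the partial quotients a_0, a_1, ... (each step inverts the fractional part left over by the previous one):
  11 = 1*8 + 3, so a_0 = 1.
  8 = 2*3 + 2, so a_1 = 2.
  3 = 1*2 + 1, so a_2 = 1.
  2 = 2*1 + 0, so a_3 = 2.
The remainder reaches 0 after 4 divisions, so the expansion has 4 partial quotients, read off in order.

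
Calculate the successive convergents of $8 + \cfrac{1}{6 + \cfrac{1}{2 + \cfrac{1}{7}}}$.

8/1, 49/6, 106/13, 791/97

Using the convergent recurrence p_i = a_i*p_{i-1} + p_{i-2}, q_i = a_i*q_{i-1} + q_{i-2} with p_{-2}=0, p_{-1}=1, q_{-2}=1, q_{-1}=0:
  i=0: a_0=8, p_0 = 8*1 + 0 = 8, q_0 = 8*0 + 1 = 1.
  i=1: a_1=6, p_1 = 6*8 + 1 = 49, q_1 = 6*1 + 0 = 6.
  i=2: a_2=2, p_2 = 2*49 + 8 = 106, q_2 = 2*6 + 1 = 13.
  i=3: a_3=7, p_3 = 7*106 + 49 = 791, q_3 = 7*13 + 6 = 97.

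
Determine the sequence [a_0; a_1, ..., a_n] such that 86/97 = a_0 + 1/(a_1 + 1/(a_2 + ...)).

[0; 1, 7, 1, 4, 2]

Run the Euclidean algorithm on 86 and 97; the successive quotients are the partial quotients a_0, a_1, ... (each step inverts the fractional part left over by the previous one):
  86 = 0*97 + 86, so a_0 = 0.
  97 = 1*86 + 11, so a_1 = 1.
  86 = 7*11 + 9, so a_2 = 7.
  11 = 1*9 + 2, so a_3 = 1.
  9 = 4*2 + 1, so a_4 = 4.
  2 = 2*1 + 0, so a_5 = 2.
The remainder reaches 0 after 6 divisions, so the expansion has 6 partial quotients, read off in order.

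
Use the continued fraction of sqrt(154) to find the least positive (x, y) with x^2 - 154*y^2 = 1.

First expand sqrt(154) as a continued fraction. With x_i = (sqrt(154) + m_i)/d_i and (m_0, d_0) = (0, 1): a_0 = floor(sqrt(154)) = 12, since 12^2 = 144 <= 154 < 169 = 13^2.
Iterate m_{i+1} = d_i*a_i - m_i, d_{i+1} = (154 - m_{i+1}^2)/d_i, a_{i+1} = floor((a_0 + m_{i+1})/d_{i+1}):
  m_1 = 1*12 - 0 = 12, d_1 = (154 - 12^2)/1 = 10/1 = 10, a_1 = floor((12 + 12)/10) = 2.
  m_2 = 10*2 - 12 = 8, d_2 = (154 - 8^2)/10 = 90/10 = 9, a_2 = floor((12 + 8)/9) = 2.
  m_3 = 9*2 - 8 = 10, d_3 = (154 - 10^2)/9 = 54/9 = 6, a_3 = floor((12 + 10)/6) = 3.
  m_4 = 6*3 - 10 = 8, d_4 = (154 - 8^2)/6 = 90/6 = 15, a_4 = floor((12 + 8)/15) = 1.
  m_5 = 15*1 - 8 = 7, d_5 = (154 - 7^2)/15 = 105/15 = 7, a_5 = floor((12 + 7)/7) = 2.
  m_6 = 7*2 - 7 = 7, d_6 = (154 - 7^2)/7 = 105/7 = 15, a_6 = floor((12 + 7)/15) = 1.
  m_7 = 15*1 - 7 = 8, d_7 = (154 - 8^2)/15 = 90/15 = 6, a_7 = floor((12 + 8)/6) = 3.
  m_8 = 6*3 - 8 = 10, d_8 = (154 - 10^2)/6 = 54/6 = 9, a_8 = floor((12 + 10)/9) = 2.
  m_9 = 9*2 - 10 = 8, d_9 = (154 - 8^2)/9 = 90/9 = 10, a_9 = floor((12 + 8)/10) = 2.
  m_10 = 10*2 - 8 = 12, d_10 = (154 - 12^2)/10 = 10/10 = 1, a_10 = floor((12 + 12)/1) = 24.
  m_11 = 1*24 - 12 = 12, d_11 = (154 - 12^2)/1 = 10/1 = 10: (m_11, d_11) = (m_1, d_1) = (12, 10), so from here the quotients repeat a_1, ..., a_10; the period length is 10.
So sqrt(154) = [12; (2, 2, 3, 1, 2, 1, 3, 2, 2, 24)] with period length k = 10.
k is even, so the fundamental solution of x^2 - 154y^2 = 1 is (p_{k-1}, q_{k-1}) = (p_9, q_9); compute convergents through index 9.
Convergents (p_i = a_i*p_{i-1} + p_{i-2}, q_i = a_i*q_{i-1} + q_{i-2} with p_{-2}=0, p_{-1}=1, q_{-2}=1, q_{-1}=0):
  i=0: a_0=12, p_0 = 12*1 + 0 = 12, q_0 = 12*0 + 1 = 1.
  i=1: a_1=2, p_1 = 2*12 + 1 = 25, q_1 = 2*1 + 0 = 2.
  i=2: a_2=2, p_2 = 2*25 + 12 = 62, q_2 = 2*2 + 1 = 5.
  i=3: a_3=3, p_3 = 3*62 + 25 = 211, q_3 = 3*5 + 2 = 17.
  i=4: a_4=1, p_4 = 1*211 + 62 = 273, q_4 = 1*17 + 5 = 22.
  i=5: a_5=2, p_5 = 2*273 + 211 = 757, q_5 = 2*22 + 17 = 61.
  i=6: a_6=1, p_6 = 1*757 + 273 = 1030, q_6 = 1*61 + 22 = 83.
  i=7: a_7=3, p_7 = 3*1030 + 757 = 3847, q_7 = 3*83 + 61 = 310.
  i=8: a_8=2, p_8 = 2*3847 + 1030 = 8724, q_8 = 2*310 + 83 = 703.
  i=9: a_9=2, p_9 = 2*8724 + 3847 = 21295, q_9 = 2*703 + 310 = 1716.
Check: 21295^2 - 154*1716^2 = 453477025 - 453477024 = 1, so (x, y) = (21295, 1716) solves the equation, and by the theorem it is the least positive solution.

(x, y) = (21295, 1716)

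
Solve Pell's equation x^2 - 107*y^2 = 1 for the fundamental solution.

(x, y) = (962, 93)

First expand sqrt(107) as a continued fraction. With x_i = (sqrt(107) + m_i)/d_i and (m_0, d_0) = (0, 1): a_0 = floor(sqrt(107)) = 10, since 10^2 = 100 <= 107 < 121 = 11^2.
Iterate m_{i+1} = d_i*a_i - m_i, d_{i+1} = (107 - m_{i+1}^2)/d_i, a_{i+1} = floor((a_0 + m_{i+1})/d_{i+1}):
  m_1 = 1*10 - 0 = 10, d_1 = (107 - 10^2)/1 = 7/1 = 7, a_1 = floor((10 + 10)/7) = 2.
  m_2 = 7*2 - 10 = 4, d_2 = (107 - 4^2)/7 = 91/7 = 13, a_2 = floor((10 + 4)/13) = 1.
  m_3 = 13*1 - 4 = 9, d_3 = (107 - 9^2)/13 = 26/13 = 2, a_3 = floor((10 + 9)/2) = 9.
  m_4 = 2*9 - 9 = 9, d_4 = (107 - 9^2)/2 = 26/2 = 13, a_4 = floor((10 + 9)/13) = 1.
  m_5 = 13*1 - 9 = 4, d_5 = (107 - 4^2)/13 = 91/13 = 7, a_5 = floor((10 + 4)/7) = 2.
  m_6 = 7*2 - 4 = 10, d_6 = (107 - 10^2)/7 = 7/7 = 1, a_6 = floor((10 + 10)/1) = 20.
  m_7 = 1*20 - 10 = 10, d_7 = (107 - 10^2)/1 = 7/1 = 7: (m_7, d_7) = (m_1, d_1) = (10, 7), so from here the quotients repeat a_1, ..., a_6; the period length is 6.
So sqrt(107) = [10; (2, 1, 9, 1, 2, 20)] with period length k = 6.
k is even, so the fundamental solution of x^2 - 107y^2 = 1 is (p_{k-1}, q_{k-1}) = (p_5, q_5); compute convergents through index 5.
Convergents (p_i = a_i*p_{i-1} + p_{i-2}, q_i = a_i*q_{i-1} + q_{i-2} with p_{-2}=0, p_{-1}=1, q_{-2}=1, q_{-1}=0):
  i=0: a_0=10, p_0 = 10*1 + 0 = 10, q_0 = 10*0 + 1 = 1.
  i=1: a_1=2, p_1 = 2*10 + 1 = 21, q_1 = 2*1 + 0 = 2.
  i=2: a_2=1, p_2 = 1*21 + 10 = 31, q_2 = 1*2 + 1 = 3.
  i=3: a_3=9, p_3 = 9*31 + 21 = 300, q_3 = 9*3 + 2 = 29.
  i=4: a_4=1, p_4 = 1*300 + 31 = 331, q_4 = 1*29 + 3 = 32.
  i=5: a_5=2, p_5 = 2*331 + 300 = 962, q_5 = 2*32 + 29 = 93.
Check: 962^2 - 107*93^2 = 925444 - 925443 = 1, so (x, y) = (962, 93) solves the equation, and by the theorem it is the least positive solution.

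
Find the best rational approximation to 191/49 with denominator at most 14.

Expand x = 191/49 as a continued fraction with the Euclidean algorithm:
  191 = 3*49 + 44, so a_0 = 3.
  49 = 1*44 + 5, so a_1 = 1.
  44 = 8*5 + 4, so a_2 = 8.
  5 = 1*4 + 1, so a_3 = 1.
  4 = 4*1 + 0, so a_4 = 4.
so x = [3; 1, 8, 1, 4].
Convergents (p_i = a_i*p_{i-1} + p_{i-2}, q_i = a_i*q_{i-1} + q_{i-2} with p_{-2}=0, p_{-1}=1, q_{-2}=1, q_{-1}=0), until the denominator exceeds 14:
  i=0: a_0=3, p_0 = 3*1 + 0 = 3, q_0 = 3*0 + 1 = 1.
  i=1: a_1=1, p_1 = 1*3 + 1 = 4, q_1 = 1*1 + 0 = 1.
  i=2: a_2=8, p_2 = 8*4 + 3 = 35, q_2 = 8*1 + 1 = 9.
  i=3: a_3=1, p_3 = 1*35 + 4 = 39, q_3 = 1*9 + 1 = 10.
  i=4: a_4=4, p_4 = 4*39 + 35 = 191, q_4 = 4*10 + 9 = 49.
q_4 = 49 > 14, so the last convergent with denominator <= 14 is p_3/q_3 = 39/10.
The closest fraction with denominator <= 14 is either p_3/q_3 or the intermediate fraction (k*p_3 + p_2)/(k*q_3 + q_2) with the largest k >= 1 whose denominator stays <= 14; these approach x as k grows, and every other convergent or intermediate fraction in range is farther away.
Largest k: floor((14 - q_2)/q_3) = floor((14 - 9)/10) = 0.
Since k = 0, no intermediate fraction beyond p_3/q_3 has denominator <= 14, so the convergent 39/10 is the closest (its error is |191*10 - 39*49|/(49*10) = 1/490).

39/10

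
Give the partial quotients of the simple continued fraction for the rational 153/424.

[0; 2, 1, 3, 2, 1, 2, 4]

Run the Euclidean algorithm on 153 and 424; the successive quotients are the partial quotients a_0, a_1, ... (each step inverts the fractional part left over by the previous one):
  153 = 0*424 + 153, so a_0 = 0.
  424 = 2*153 + 118, so a_1 = 2.
  153 = 1*118 + 35, so a_2 = 1.
  118 = 3*35 + 13, so a_3 = 3.
  35 = 2*13 + 9, so a_4 = 2.
  13 = 1*9 + 4, so a_5 = 1.
  9 = 2*4 + 1, so a_6 = 2.
  4 = 4*1 + 0, so a_7 = 4.
The remainder reaches 0 after 8 divisions, so the expansion has 8 partial quotients, read off in order.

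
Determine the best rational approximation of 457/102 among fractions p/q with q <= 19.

85/19

Expand x = 457/102 as a continued fraction with the Euclidean algorithm:
  457 = 4*102 + 49, so a_0 = 4.
  102 = 2*49 + 4, so a_1 = 2.
  49 = 12*4 + 1, so a_2 = 12.
  4 = 4*1 + 0, so a_3 = 4.
so x = [4; 2, 12, 4].
Convergents (p_i = a_i*p_{i-1} + p_{i-2}, q_i = a_i*q_{i-1} + q_{i-2} with p_{-2}=0, p_{-1}=1, q_{-2}=1, q_{-1}=0), until the denominator exceeds 19:
  i=0: a_0=4, p_0 = 4*1 + 0 = 4, q_0 = 4*0 + 1 = 1.
  i=1: a_1=2, p_1 = 2*4 + 1 = 9, q_1 = 2*1 + 0 = 2.
  i=2: a_2=12, p_2 = 12*9 + 4 = 112, q_2 = 12*2 + 1 = 25.
q_2 = 25 > 19, so the last convergent with denominator <= 19 is p_1/q_1 = 9/2.
The closest fraction with denominator <= 19 is either p_1/q_1 or the intermediate fraction (k*p_1 + p_0)/(k*q_1 + q_0) with the largest k >= 1 whose denominator stays <= 19; these approach x as k grows, and every other convergent or intermediate fraction in range is farther away.
Largest k: floor((19 - q_0)/q_1) = floor((19 - 1)/2) = 9.
That gives (9*9 + 4)/(9*2 + 1) = 85/19.
Compare the errors: |x - 9/2| = |457*2 - 9*102|/(102*2) = 4/204, and |x - 85/19| = |457*19 - 85*102|/(102*19) = 13/1938.
Cross-multiplying, 13*204 = 2652 < 7752 = 4*1938, so 13/1938 is smaller: the intermediate fraction 85/19 is closer to x than 9/2.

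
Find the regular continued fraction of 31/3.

[10; 3]

Run the Euclidean algorithm on 31 and 3; the successive quotients are the partial quotients a_0, a_1, ... (each step inverts the fractional part left over by the previous one):
  31 = 10*3 + 1, so a_0 = 10.
  3 = 3*1 + 0, so a_1 = 3.
The remainder reaches 0 after 2 divisions, so the expansion has 2 partial quotients, read off in order.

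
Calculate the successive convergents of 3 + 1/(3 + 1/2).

3/1, 10/3, 23/7

Using the convergent recurrence p_i = a_i*p_{i-1} + p_{i-2}, q_i = a_i*q_{i-1} + q_{i-2} with p_{-2}=0, p_{-1}=1, q_{-2}=1, q_{-1}=0:
  i=0: a_0=3, p_0 = 3*1 + 0 = 3, q_0 = 3*0 + 1 = 1.
  i=1: a_1=3, p_1 = 3*3 + 1 = 10, q_1 = 3*1 + 0 = 3.
  i=2: a_2=2, p_2 = 2*10 + 3 = 23, q_2 = 2*3 + 1 = 7.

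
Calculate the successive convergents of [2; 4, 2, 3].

2/1, 9/4, 20/9, 69/31

Using the convergent recurrence p_i = a_i*p_{i-1} + p_{i-2}, q_i = a_i*q_{i-1} + q_{i-2} with p_{-2}=0, p_{-1}=1, q_{-2}=1, q_{-1}=0:
  i=0: a_0=2, p_0 = 2*1 + 0 = 2, q_0 = 2*0 + 1 = 1.
  i=1: a_1=4, p_1 = 4*2 + 1 = 9, q_1 = 4*1 + 0 = 4.
  i=2: a_2=2, p_2 = 2*9 + 2 = 20, q_2 = 2*4 + 1 = 9.
  i=3: a_3=3, p_3 = 3*20 + 9 = 69, q_3 = 3*9 + 4 = 31.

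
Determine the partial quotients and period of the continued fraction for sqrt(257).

Write x_i = (sqrt(257) + m_i)/d_i with (m_0, d_0) = (0, 1). a_0 = floor(sqrt(257)) = 16, since 16^2 = 256 <= 257 < 289 = 17^2.
Iterate m_{i+1} = d_i*a_i - m_i, d_{i+1} = (257 - m_{i+1}^2)/d_i, a_{i+1} = floor((a_0 + m_{i+1})/d_{i+1}):
  m_1 = 1*16 - 0 = 16, d_1 = (257 - 16^2)/1 = 1/1 = 1, a_1 = floor((16 + 16)/1) = 32.
  m_2 = 1*32 - 16 = 16, d_2 = (257 - 16^2)/1 = 1/1 = 1: (m_2, d_2) = (m_1, d_1) = (16, 1), so from here the quotient a_1 repeats; the period length is 1.
Hence the expansion of sqrt(257) is a_0 = 16 followed by the repeating block 32 (period 1).

[16; (32)]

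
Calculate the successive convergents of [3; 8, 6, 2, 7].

Using the convergent recurrence p_i = a_i*p_{i-1} + p_{i-2}, q_i = a_i*q_{i-1} + q_{i-2} with p_{-2}=0, p_{-1}=1, q_{-2}=1, q_{-1}=0:
  i=0: a_0=3, p_0 = 3*1 + 0 = 3, q_0 = 3*0 + 1 = 1.
  i=1: a_1=8, p_1 = 8*3 + 1 = 25, q_1 = 8*1 + 0 = 8.
  i=2: a_2=6, p_2 = 6*25 + 3 = 153, q_2 = 6*8 + 1 = 49.
  i=3: a_3=2, p_3 = 2*153 + 25 = 331, q_3 = 2*49 + 8 = 106.
  i=4: a_4=7, p_4 = 7*331 + 153 = 2470, q_4 = 7*106 + 49 = 791.

3/1, 25/8, 153/49, 331/106, 2470/791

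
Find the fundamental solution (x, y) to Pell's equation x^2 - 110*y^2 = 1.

First expand sqrt(110) as a continued fraction. With x_i = (sqrt(110) + m_i)/d_i and (m_0, d_0) = (0, 1): a_0 = floor(sqrt(110)) = 10, since 10^2 = 100 <= 110 < 121 = 11^2.
Iterate m_{i+1} = d_i*a_i - m_i, d_{i+1} = (110 - m_{i+1}^2)/d_i, a_{i+1} = floor((a_0 + m_{i+1})/d_{i+1}):
  m_1 = 1*10 - 0 = 10, d_1 = (110 - 10^2)/1 = 10/1 = 10, a_1 = floor((10 + 10)/10) = 2.
  m_2 = 10*2 - 10 = 10, d_2 = (110 - 10^2)/10 = 10/10 = 1, a_2 = floor((10 + 10)/1) = 20.
  m_3 = 1*20 - 10 = 10, d_3 = (110 - 10^2)/1 = 10/1 = 10: (m_3, d_3) = (m_1, d_1) = (10, 10), so from here the quotients repeat a_1, a_2; the period length is 2.
So sqrt(110) = [10; (2, 20)] with period length k = 2.
k is even, so the fundamental solution of x^2 - 110y^2 = 1 is (p_{k-1}, q_{k-1}) = (p_1, q_1); compute convergents through index 1.
Convergents (p_i = a_i*p_{i-1} + p_{i-2}, q_i = a_i*q_{i-1} + q_{i-2} with p_{-2}=0, p_{-1}=1, q_{-2}=1, q_{-1}=0):
  i=0: a_0=10, p_0 = 10*1 + 0 = 10, q_0 = 10*0 + 1 = 1.
  i=1: a_1=2, p_1 = 2*10 + 1 = 21, q_1 = 2*1 + 0 = 2.
Check: 21^2 - 110*2^2 = 441 - 440 = 1, so (x, y) = (21, 2) solves the equation, and by the theorem it is the least positive solution.

(x, y) = (21, 2)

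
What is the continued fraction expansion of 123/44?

[2; 1, 3, 1, 8]

Run the Euclidean algorithm on 123 and 44; the successive quotients are the partial quotients a_0, a_1, ... (each step inverts the fractional part left over by the previous one):
  123 = 2*44 + 35, so a_0 = 2.
  44 = 1*35 + 9, so a_1 = 1.
  35 = 3*9 + 8, so a_2 = 3.
  9 = 1*8 + 1, so a_3 = 1.
  8 = 8*1 + 0, so a_4 = 8.
The remainder reaches 0 after 5 divisions, so the expansion has 5 partial quotients, read off in order.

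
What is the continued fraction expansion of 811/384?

[2; 8, 1, 13, 3]

Run the Euclidean algorithm on 811 and 384; the successive quotients are the partial quotients a_0, a_1, ... (each step inverts the fractional part left over by the previous one):
  811 = 2*384 + 43, so a_0 = 2.
  384 = 8*43 + 40, so a_1 = 8.
  43 = 1*40 + 3, so a_2 = 1.
  40 = 13*3 + 1, so a_3 = 13.
  3 = 3*1 + 0, so a_4 = 3.
The remainder reaches 0 after 5 divisions, so the expansion has 5 partial quotients, read off in order.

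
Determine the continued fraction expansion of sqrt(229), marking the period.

[15; (7, 1, 1, 7, 30)]

Write x_i = (sqrt(229) + m_i)/d_i with (m_0, d_0) = (0, 1). a_0 = floor(sqrt(229)) = 15, since 15^2 = 225 <= 229 < 256 = 16^2.
Iterate m_{i+1} = d_i*a_i - m_i, d_{i+1} = (229 - m_{i+1}^2)/d_i, a_{i+1} = floor((a_0 + m_{i+1})/d_{i+1}):
  m_1 = 1*15 - 0 = 15, d_1 = (229 - 15^2)/1 = 4/1 = 4, a_1 = floor((15 + 15)/4) = 7.
  m_2 = 4*7 - 15 = 13, d_2 = (229 - 13^2)/4 = 60/4 = 15, a_2 = floor((15 + 13)/15) = 1.
  m_3 = 15*1 - 13 = 2, d_3 = (229 - 2^2)/15 = 225/15 = 15, a_3 = floor((15 + 2)/15) = 1.
  m_4 = 15*1 - 2 = 13, d_4 = (229 - 13^2)/15 = 60/15 = 4, a_4 = floor((15 + 13)/4) = 7.
  m_5 = 4*7 - 13 = 15, d_5 = (229 - 15^2)/4 = 4/4 = 1, a_5 = floor((15 + 15)/1) = 30.
  m_6 = 1*30 - 15 = 15, d_6 = (229 - 15^2)/1 = 4/1 = 4: (m_6, d_6) = (m_1, d_1) = (15, 4), so from here the quotients repeat a_1, ..., a_5; the period length is 5.
Hence the expansion of sqrt(229) is a_0 = 15 followed by the repeating block 7, 1, 1, 7, 30 (period 5).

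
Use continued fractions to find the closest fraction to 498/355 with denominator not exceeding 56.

Expand x = 498/355 as a continued fraction with the Euclidean algorithm:
  498 = 1*355 + 143, so a_0 = 1.
  355 = 2*143 + 69, so a_1 = 2.
  143 = 2*69 + 5, so a_2 = 2.
  69 = 13*5 + 4, so a_3 = 13.
  5 = 1*4 + 1, so a_4 = 1.
  4 = 4*1 + 0, so a_5 = 4.
so x = [1; 2, 2, 13, 1, 4].
Convergents (p_i = a_i*p_{i-1} + p_{i-2}, q_i = a_i*q_{i-1} + q_{i-2} with p_{-2}=0, p_{-1}=1, q_{-2}=1, q_{-1}=0), until the denominator exceeds 56:
  i=0: a_0=1, p_0 = 1*1 + 0 = 1, q_0 = 1*0 + 1 = 1.
  i=1: a_1=2, p_1 = 2*1 + 1 = 3, q_1 = 2*1 + 0 = 2.
  i=2: a_2=2, p_2 = 2*3 + 1 = 7, q_2 = 2*2 + 1 = 5.
  i=3: a_3=13, p_3 = 13*7 + 3 = 94, q_3 = 13*5 + 2 = 67.
q_3 = 67 > 56, so the last convergent with denominator <= 56 is p_2/q_2 = 7/5.
The closest fraction with denominator <= 56 is either p_2/q_2 or the intermediate fraction (k*p_2 + p_1)/(k*q_2 + q_1) with the largest k >= 1 whose denominator stays <= 56; these approach x as k grows, and every other convergent or intermediate fraction in range is farther away.
Largest k: floor((56 - q_1)/q_2) = floor((56 - 2)/5) = 10.
That gives (10*7 + 3)/(10*5 + 2) = 73/52.
Compare the errors: |x - 7/5| = |498*5 - 7*355|/(355*5) = 5/1775, and |x - 73/52| = |498*52 - 73*355|/(355*52) = 19/18460.
Cross-multiplying, 19*1775 = 33725 < 92300 = 5*18460, so 19/18460 is smaller: the intermediate fraction 73/52 is closer to x than 7/5.

73/52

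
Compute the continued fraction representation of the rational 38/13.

Run the Euclidean algorithm on 38 and 13; the successive quotients are the partial quotients a_0, a_1, ... (each step inverts the fractional part left over by the previous one):
  38 = 2*13 + 12, so a_0 = 2.
  13 = 1*12 + 1, so a_1 = 1.
  12 = 12*1 + 0, so a_2 = 12.
The remainder reaches 0 after 3 divisions, so the expansion has 3 partial quotients, read off in order.

[2; 1, 12]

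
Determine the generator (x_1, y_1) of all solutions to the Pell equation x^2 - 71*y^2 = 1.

First expand sqrt(71) as a continued fraction. With x_i = (sqrt(71) + m_i)/d_i and (m_0, d_0) = (0, 1): a_0 = floor(sqrt(71)) = 8, since 8^2 = 64 <= 71 < 81 = 9^2.
Iterate m_{i+1} = d_i*a_i - m_i, d_{i+1} = (71 - m_{i+1}^2)/d_i, a_{i+1} = floor((a_0 + m_{i+1})/d_{i+1}):
  m_1 = 1*8 - 0 = 8, d_1 = (71 - 8^2)/1 = 7/1 = 7, a_1 = floor((8 + 8)/7) = 2.
  m_2 = 7*2 - 8 = 6, d_2 = (71 - 6^2)/7 = 35/7 = 5, a_2 = floor((8 + 6)/5) = 2.
  m_3 = 5*2 - 6 = 4, d_3 = (71 - 4^2)/5 = 55/5 = 11, a_3 = floor((8 + 4)/11) = 1.
  m_4 = 11*1 - 4 = 7, d_4 = (71 - 7^2)/11 = 22/11 = 2, a_4 = floor((8 + 7)/2) = 7.
  m_5 = 2*7 - 7 = 7, d_5 = (71 - 7^2)/2 = 22/2 = 11, a_5 = floor((8 + 7)/11) = 1.
  m_6 = 11*1 - 7 = 4, d_6 = (71 - 4^2)/11 = 55/11 = 5, a_6 = floor((8 + 4)/5) = 2.
  m_7 = 5*2 - 4 = 6, d_7 = (71 - 6^2)/5 = 35/5 = 7, a_7 = floor((8 + 6)/7) = 2.
  m_8 = 7*2 - 6 = 8, d_8 = (71 - 8^2)/7 = 7/7 = 1, a_8 = floor((8 + 8)/1) = 16.
  m_9 = 1*16 - 8 = 8, d_9 = (71 - 8^2)/1 = 7/1 = 7: (m_9, d_9) = (m_1, d_1) = (8, 7), so from here the quotients repeat a_1, ..., a_8; the period length is 8.
So sqrt(71) = [8; (2, 2, 1, 7, 1, 2, 2, 16)] with period length k = 8.
k is even, so the fundamental solution of x^2 - 71y^2 = 1 is (p_{k-1}, q_{k-1}) = (p_7, q_7); compute convergents through index 7.
Convergents (p_i = a_i*p_{i-1} + p_{i-2}, q_i = a_i*q_{i-1} + q_{i-2} with p_{-2}=0, p_{-1}=1, q_{-2}=1, q_{-1}=0):
  i=0: a_0=8, p_0 = 8*1 + 0 = 8, q_0 = 8*0 + 1 = 1.
  i=1: a_1=2, p_1 = 2*8 + 1 = 17, q_1 = 2*1 + 0 = 2.
  i=2: a_2=2, p_2 = 2*17 + 8 = 42, q_2 = 2*2 + 1 = 5.
  i=3: a_3=1, p_3 = 1*42 + 17 = 59, q_3 = 1*5 + 2 = 7.
  i=4: a_4=7, p_4 = 7*59 + 42 = 455, q_4 = 7*7 + 5 = 54.
  i=5: a_5=1, p_5 = 1*455 + 59 = 514, q_5 = 1*54 + 7 = 61.
  i=6: a_6=2, p_6 = 2*514 + 455 = 1483, q_6 = 2*61 + 54 = 176.
  i=7: a_7=2, p_7 = 2*1483 + 514 = 3480, q_7 = 2*176 + 61 = 413.
Check: 3480^2 - 71*413^2 = 12110400 - 12110399 = 1, so (x, y) = (3480, 413) solves the equation, and by the theorem it is the least positive solution.

(x, y) = (3480, 413)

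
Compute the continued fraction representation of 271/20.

[13; 1, 1, 4, 2]

Run the Euclidean algorithm on 271 and 20; the successive quotients are the partial quotients a_0, a_1, ... (each step inverts the fractional part left over by the previous one):
  271 = 13*20 + 11, so a_0 = 13.
  20 = 1*11 + 9, so a_1 = 1.
  11 = 1*9 + 2, so a_2 = 1.
  9 = 4*2 + 1, so a_3 = 4.
  2 = 2*1 + 0, so a_4 = 2.
The remainder reaches 0 after 5 divisions, so the expansion has 5 partial quotients, read off in order.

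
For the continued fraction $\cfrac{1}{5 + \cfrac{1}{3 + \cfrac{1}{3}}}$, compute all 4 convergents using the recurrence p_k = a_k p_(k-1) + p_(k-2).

Using the convergent recurrence p_i = a_i*p_{i-1} + p_{i-2}, q_i = a_i*q_{i-1} + q_{i-2} with p_{-2}=0, p_{-1}=1, q_{-2}=1, q_{-1}=0:
  i=0: a_0=0, p_0 = 0*1 + 0 = 0, q_0 = 0*0 + 1 = 1.
  i=1: a_1=5, p_1 = 5*0 + 1 = 1, q_1 = 5*1 + 0 = 5.
  i=2: a_2=3, p_2 = 3*1 + 0 = 3, q_2 = 3*5 + 1 = 16.
  i=3: a_3=3, p_3 = 3*3 + 1 = 10, q_3 = 3*16 + 5 = 53.

0/1, 1/5, 3/16, 10/53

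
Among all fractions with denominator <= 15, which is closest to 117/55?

Expand x = 117/55 as a continued fraction with the Euclidean algorithm:
  117 = 2*55 + 7, so a_0 = 2.
  55 = 7*7 + 6, so a_1 = 7.
  7 = 1*6 + 1, so a_2 = 1.
  6 = 6*1 + 0, so a_3 = 6.
so x = [2; 7, 1, 6].
Convergents (p_i = a_i*p_{i-1} + p_{i-2}, q_i = a_i*q_{i-1} + q_{i-2} with p_{-2}=0, p_{-1}=1, q_{-2}=1, q_{-1}=0), until the denominator exceeds 15:
  i=0: a_0=2, p_0 = 2*1 + 0 = 2, q_0 = 2*0 + 1 = 1.
  i=1: a_1=7, p_1 = 7*2 + 1 = 15, q_1 = 7*1 + 0 = 7.
  i=2: a_2=1, p_2 = 1*15 + 2 = 17, q_2 = 1*7 + 1 = 8.
  i=3: a_3=6, p_3 = 6*17 + 15 = 117, q_3 = 6*8 + 7 = 55.
q_3 = 55 > 15, so the last convergent with denominator <= 15 is p_2/q_2 = 17/8.
The closest fraction with denominator <= 15 is either p_2/q_2 or the intermediate fraction (k*p_2 + p_1)/(k*q_2 + q_1) with the largest k >= 1 whose denominator stays <= 15; these approach x as k grows, and every other convergent or intermediate fraction in range is farther away.
Largest k: floor((15 - q_1)/q_2) = floor((15 - 7)/8) = 1.
That gives (1*17 + 15)/(1*8 + 7) = 32/15.
Compare the errors: |x - 17/8| = |117*8 - 17*55|/(55*8) = 1/440, and |x - 32/15| = |117*15 - 32*55|/(55*15) = 5/825.
Cross-multiplying, 1*825 = 825 < 2200 = 5*440, so 1/440 is smaller: the convergent 17/8 is closer to x than 32/15.

17/8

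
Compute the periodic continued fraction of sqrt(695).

Write x_i = (sqrt(695) + m_i)/d_i with (m_0, d_0) = (0, 1). a_0 = floor(sqrt(695)) = 26, since 26^2 = 676 <= 695 < 729 = 27^2.
Iterate m_{i+1} = d_i*a_i - m_i, d_{i+1} = (695 - m_{i+1}^2)/d_i, a_{i+1} = floor((a_0 + m_{i+1})/d_{i+1}):
  m_1 = 1*26 - 0 = 26, d_1 = (695 - 26^2)/1 = 19/1 = 19, a_1 = floor((26 + 26)/19) = 2.
  m_2 = 19*2 - 26 = 12, d_2 = (695 - 12^2)/19 = 551/19 = 29, a_2 = floor((26 + 12)/29) = 1.
  m_3 = 29*1 - 12 = 17, d_3 = (695 - 17^2)/29 = 406/29 = 14, a_3 = floor((26 + 17)/14) = 3.
  m_4 = 14*3 - 17 = 25, d_4 = (695 - 25^2)/14 = 70/14 = 5, a_4 = floor((26 + 25)/5) = 10.
  m_5 = 5*10 - 25 = 25, d_5 = (695 - 25^2)/5 = 70/5 = 14, a_5 = floor((26 + 25)/14) = 3.
  m_6 = 14*3 - 25 = 17, d_6 = (695 - 17^2)/14 = 406/14 = 29, a_6 = floor((26 + 17)/29) = 1.
  m_7 = 29*1 - 17 = 12, d_7 = (695 - 12^2)/29 = 551/29 = 19, a_7 = floor((26 + 12)/19) = 2.
  m_8 = 19*2 - 12 = 26, d_8 = (695 - 26^2)/19 = 19/19 = 1, a_8 = floor((26 + 26)/1) = 52.
  m_9 = 1*52 - 26 = 26, d_9 = (695 - 26^2)/1 = 19/1 = 19: (m_9, d_9) = (m_1, d_1) = (26, 19), so from here the quotients repeat a_1, ..., a_8; the period length is 8.
Hence the expansion of sqrt(695) is a_0 = 26 followed by the repeating block 2, 1, 3, 10, 3, 1, 2, 52 (period 8).

[26; (2, 1, 3, 10, 3, 1, 2, 52)]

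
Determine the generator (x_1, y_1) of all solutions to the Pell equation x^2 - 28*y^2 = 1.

First expand sqrt(28) as a continued fraction. With x_i = (sqrt(28) + m_i)/d_i and (m_0, d_0) = (0, 1): a_0 = floor(sqrt(28)) = 5, since 5^2 = 25 <= 28 < 36 = 6^2.
Iterate m_{i+1} = d_i*a_i - m_i, d_{i+1} = (28 - m_{i+1}^2)/d_i, a_{i+1} = floor((a_0 + m_{i+1})/d_{i+1}):
  m_1 = 1*5 - 0 = 5, d_1 = (28 - 5^2)/1 = 3/1 = 3, a_1 = floor((5 + 5)/3) = 3.
  m_2 = 3*3 - 5 = 4, d_2 = (28 - 4^2)/3 = 12/3 = 4, a_2 = floor((5 + 4)/4) = 2.
  m_3 = 4*2 - 4 = 4, d_3 = (28 - 4^2)/4 = 12/4 = 3, a_3 = floor((5 + 4)/3) = 3.
  m_4 = 3*3 - 4 = 5, d_4 = (28 - 5^2)/3 = 3/3 = 1, a_4 = floor((5 + 5)/1) = 10.
  m_5 = 1*10 - 5 = 5, d_5 = (28 - 5^2)/1 = 3/1 = 3: (m_5, d_5) = (m_1, d_1) = (5, 3), so from here the quotients repeat a_1, ..., a_4; the period length is 4.
So sqrt(28) = [5; (3, 2, 3, 10)] with period length k = 4.
k is even, so the fundamental solution of x^2 - 28y^2 = 1 is (p_{k-1}, q_{k-1}) = (p_3, q_3); compute convergents through index 3.
Convergents (p_i = a_i*p_{i-1} + p_{i-2}, q_i = a_i*q_{i-1} + q_{i-2} with p_{-2}=0, p_{-1}=1, q_{-2}=1, q_{-1}=0):
  i=0: a_0=5, p_0 = 5*1 + 0 = 5, q_0 = 5*0 + 1 = 1.
  i=1: a_1=3, p_1 = 3*5 + 1 = 16, q_1 = 3*1 + 0 = 3.
  i=2: a_2=2, p_2 = 2*16 + 5 = 37, q_2 = 2*3 + 1 = 7.
  i=3: a_3=3, p_3 = 3*37 + 16 = 127, q_3 = 3*7 + 3 = 24.
Check: 127^2 - 28*24^2 = 16129 - 16128 = 1, so (x, y) = (127, 24) solves the equation, and by the theorem it is the least positive solution.

(x, y) = (127, 24)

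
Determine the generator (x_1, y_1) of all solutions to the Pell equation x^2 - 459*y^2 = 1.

(x, y) = (499850, 23331)

First expand sqrt(459) as a continued fraction. With x_i = (sqrt(459) + m_i)/d_i and (m_0, d_0) = (0, 1): a_0 = floor(sqrt(459)) = 21, since 21^2 = 441 <= 459 < 484 = 22^2.
Iterate m_{i+1} = d_i*a_i - m_i, d_{i+1} = (459 - m_{i+1}^2)/d_i, a_{i+1} = floor((a_0 + m_{i+1})/d_{i+1}):
  m_1 = 1*21 - 0 = 21, d_1 = (459 - 21^2)/1 = 18/1 = 18, a_1 = floor((21 + 21)/18) = 2.
  m_2 = 18*2 - 21 = 15, d_2 = (459 - 15^2)/18 = 234/18 = 13, a_2 = floor((21 + 15)/13) = 2.
  m_3 = 13*2 - 15 = 11, d_3 = (459 - 11^2)/13 = 338/13 = 26, a_3 = floor((21 + 11)/26) = 1.
  m_4 = 26*1 - 11 = 15, d_4 = (459 - 15^2)/26 = 234/26 = 9, a_4 = floor((21 + 15)/9) = 4.
  m_5 = 9*4 - 15 = 21, d_5 = (459 - 21^2)/9 = 18/9 = 2, a_5 = floor((21 + 21)/2) = 21.
  m_6 = 2*21 - 21 = 21, d_6 = (459 - 21^2)/2 = 18/2 = 9, a_6 = floor((21 + 21)/9) = 4.
  m_7 = 9*4 - 21 = 15, d_7 = (459 - 15^2)/9 = 234/9 = 26, a_7 = floor((21 + 15)/26) = 1.
  m_8 = 26*1 - 15 = 11, d_8 = (459 - 11^2)/26 = 338/26 = 13, a_8 = floor((21 + 11)/13) = 2.
  m_9 = 13*2 - 11 = 15, d_9 = (459 - 15^2)/13 = 234/13 = 18, a_9 = floor((21 + 15)/18) = 2.
  m_10 = 18*2 - 15 = 21, d_10 = (459 - 21^2)/18 = 18/18 = 1, a_10 = floor((21 + 21)/1) = 42.
  m_11 = 1*42 - 21 = 21, d_11 = (459 - 21^2)/1 = 18/1 = 18: (m_11, d_11) = (m_1, d_1) = (21, 18), so from here the quotients repeat a_1, ..., a_10; the period length is 10.
So sqrt(459) = [21; (2, 2, 1, 4, 21, 4, 1, 2, 2, 42)] with period length k = 10.
k is even, so the fundamental solution of x^2 - 459y^2 = 1 is (p_{k-1}, q_{k-1}) = (p_9, q_9); compute convergents through index 9.
Convergents (p_i = a_i*p_{i-1} + p_{i-2}, q_i = a_i*q_{i-1} + q_{i-2} with p_{-2}=0, p_{-1}=1, q_{-2}=1, q_{-1}=0):
  i=0: a_0=21, p_0 = 21*1 + 0 = 21, q_0 = 21*0 + 1 = 1.
  i=1: a_1=2, p_1 = 2*21 + 1 = 43, q_1 = 2*1 + 0 = 2.
  i=2: a_2=2, p_2 = 2*43 + 21 = 107, q_2 = 2*2 + 1 = 5.
  i=3: a_3=1, p_3 = 1*107 + 43 = 150, q_3 = 1*5 + 2 = 7.
  i=4: a_4=4, p_4 = 4*150 + 107 = 707, q_4 = 4*7 + 5 = 33.
  i=5: a_5=21, p_5 = 21*707 + 150 = 14997, q_5 = 21*33 + 7 = 700.
  i=6: a_6=4, p_6 = 4*14997 + 707 = 60695, q_6 = 4*700 + 33 = 2833.
  i=7: a_7=1, p_7 = 1*60695 + 14997 = 75692, q_7 = 1*2833 + 700 = 3533.
  i=8: a_8=2, p_8 = 2*75692 + 60695 = 212079, q_8 = 2*3533 + 2833 = 9899.
  i=9: a_9=2, p_9 = 2*212079 + 75692 = 499850, q_9 = 2*9899 + 3533 = 23331.
Check: 499850^2 - 459*23331^2 = 249850022500 - 249850022499 = 1, so (x, y) = (499850, 23331) solves the equation, and by the theorem it is the least positive solution.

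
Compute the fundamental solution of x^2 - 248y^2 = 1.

First expand sqrt(248) as a continued fraction. With x_i = (sqrt(248) + m_i)/d_i and (m_0, d_0) = (0, 1): a_0 = floor(sqrt(248)) = 15, since 15^2 = 225 <= 248 < 256 = 16^2.
Iterate m_{i+1} = d_i*a_i - m_i, d_{i+1} = (248 - m_{i+1}^2)/d_i, a_{i+1} = floor((a_0 + m_{i+1})/d_{i+1}):
  m_1 = 1*15 - 0 = 15, d_1 = (248 - 15^2)/1 = 23/1 = 23, a_1 = floor((15 + 15)/23) = 1.
  m_2 = 23*1 - 15 = 8, d_2 = (248 - 8^2)/23 = 184/23 = 8, a_2 = floor((15 + 8)/8) = 2.
  m_3 = 8*2 - 8 = 8, d_3 = (248 - 8^2)/8 = 184/8 = 23, a_3 = floor((15 + 8)/23) = 1.
  m_4 = 23*1 - 8 = 15, d_4 = (248 - 15^2)/23 = 23/23 = 1, a_4 = floor((15 + 15)/1) = 30.
  m_5 = 1*30 - 15 = 15, d_5 = (248 - 15^2)/1 = 23/1 = 23: (m_5, d_5) = (m_1, d_1) = (15, 23), so from here the quotients repeat a_1, ..., a_4; the period length is 4.
So sqrt(248) = [15; (1, 2, 1, 30)] with period length k = 4.
k is even, so the fundamental solution of x^2 - 248y^2 = 1 is (p_{k-1}, q_{k-1}) = (p_3, q_3); compute convergents through index 3.
Convergents (p_i = a_i*p_{i-1} + p_{i-2}, q_i = a_i*q_{i-1} + q_{i-2} with p_{-2}=0, p_{-1}=1, q_{-2}=1, q_{-1}=0):
  i=0: a_0=15, p_0 = 15*1 + 0 = 15, q_0 = 15*0 + 1 = 1.
  i=1: a_1=1, p_1 = 1*15 + 1 = 16, q_1 = 1*1 + 0 = 1.
  i=2: a_2=2, p_2 = 2*16 + 15 = 47, q_2 = 2*1 + 1 = 3.
  i=3: a_3=1, p_3 = 1*47 + 16 = 63, q_3 = 1*3 + 1 = 4.
Check: 63^2 - 248*4^2 = 3969 - 3968 = 1, so (x, y) = (63, 4) solves the equation, and by the theorem it is the least positive solution.

(x, y) = (63, 4)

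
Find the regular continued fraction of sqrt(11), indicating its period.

Write x_i = (sqrt(11) + m_i)/d_i with (m_0, d_0) = (0, 1). a_0 = floor(sqrt(11)) = 3, since 3^2 = 9 <= 11 < 16 = 4^2.
Iterate m_{i+1} = d_i*a_i - m_i, d_{i+1} = (11 - m_{i+1}^2)/d_i, a_{i+1} = floor((a_0 + m_{i+1})/d_{i+1}):
  m_1 = 1*3 - 0 = 3, d_1 = (11 - 3^2)/1 = 2/1 = 2, a_1 = floor((3 + 3)/2) = 3.
  m_2 = 2*3 - 3 = 3, d_2 = (11 - 3^2)/2 = 2/2 = 1, a_2 = floor((3 + 3)/1) = 6.
  m_3 = 1*6 - 3 = 3, d_3 = (11 - 3^2)/1 = 2/1 = 2: (m_3, d_3) = (m_1, d_1) = (3, 2), so from here the quotients repeat a_1, a_2; the period length is 2.
Hence the expansion of sqrt(11) is a_0 = 3 followed by the repeating block 3, 6 (period 2).

[3; (3, 6)]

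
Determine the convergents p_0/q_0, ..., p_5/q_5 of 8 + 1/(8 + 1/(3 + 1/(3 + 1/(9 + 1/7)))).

Using the convergent recurrence p_i = a_i*p_{i-1} + p_{i-2}, q_i = a_i*q_{i-1} + q_{i-2} with p_{-2}=0, p_{-1}=1, q_{-2}=1, q_{-1}=0:
  i=0: a_0=8, p_0 = 8*1 + 0 = 8, q_0 = 8*0 + 1 = 1.
  i=1: a_1=8, p_1 = 8*8 + 1 = 65, q_1 = 8*1 + 0 = 8.
  i=2: a_2=3, p_2 = 3*65 + 8 = 203, q_2 = 3*8 + 1 = 25.
  i=3: a_3=3, p_3 = 3*203 + 65 = 674, q_3 = 3*25 + 8 = 83.
  i=4: a_4=9, p_4 = 9*674 + 203 = 6269, q_4 = 9*83 + 25 = 772.
  i=5: a_5=7, p_5 = 7*6269 + 674 = 44557, q_5 = 7*772 + 83 = 5487.

8/1, 65/8, 203/25, 674/83, 6269/772, 44557/5487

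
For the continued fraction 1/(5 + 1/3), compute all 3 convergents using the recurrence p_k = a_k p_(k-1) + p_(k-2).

0/1, 1/5, 3/16

Using the convergent recurrence p_i = a_i*p_{i-1} + p_{i-2}, q_i = a_i*q_{i-1} + q_{i-2} with p_{-2}=0, p_{-1}=1, q_{-2}=1, q_{-1}=0:
  i=0: a_0=0, p_0 = 0*1 + 0 = 0, q_0 = 0*0 + 1 = 1.
  i=1: a_1=5, p_1 = 5*0 + 1 = 1, q_1 = 5*1 + 0 = 5.
  i=2: a_2=3, p_2 = 3*1 + 0 = 3, q_2 = 3*5 + 1 = 16.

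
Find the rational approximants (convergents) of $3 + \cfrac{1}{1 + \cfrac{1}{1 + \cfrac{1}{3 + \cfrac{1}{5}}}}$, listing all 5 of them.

3/1, 4/1, 7/2, 25/7, 132/37

Using the convergent recurrence p_i = a_i*p_{i-1} + p_{i-2}, q_i = a_i*q_{i-1} + q_{i-2} with p_{-2}=0, p_{-1}=1, q_{-2}=1, q_{-1}=0:
  i=0: a_0=3, p_0 = 3*1 + 0 = 3, q_0 = 3*0 + 1 = 1.
  i=1: a_1=1, p_1 = 1*3 + 1 = 4, q_1 = 1*1 + 0 = 1.
  i=2: a_2=1, p_2 = 1*4 + 3 = 7, q_2 = 1*1 + 1 = 2.
  i=3: a_3=3, p_3 = 3*7 + 4 = 25, q_3 = 3*2 + 1 = 7.
  i=4: a_4=5, p_4 = 5*25 + 7 = 132, q_4 = 5*7 + 2 = 37.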